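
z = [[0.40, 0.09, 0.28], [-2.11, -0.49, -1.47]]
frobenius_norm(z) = 2.66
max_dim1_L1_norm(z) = 4.07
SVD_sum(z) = [[0.4,  0.09,  0.28], [-2.11,  -0.49,  -1.47]] + [[-0.00, -0.00, 0.00], [-0.00, -0.0, 0.00]]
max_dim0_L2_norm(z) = 2.15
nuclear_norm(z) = 2.67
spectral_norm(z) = 2.66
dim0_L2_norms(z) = [2.15, 0.5, 1.5]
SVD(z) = [[-0.19, 0.98], [0.98, 0.19]] @ diag([2.6645056338236723, 0.0031188654841765905]) @ [[-0.81,  -0.19,  -0.56], [-0.05,  -0.92,  0.38]]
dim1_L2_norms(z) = [0.5, 2.62]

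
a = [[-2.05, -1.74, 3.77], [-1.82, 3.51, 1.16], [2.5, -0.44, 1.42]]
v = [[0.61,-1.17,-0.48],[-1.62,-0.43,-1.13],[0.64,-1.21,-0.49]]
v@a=[[-0.32, -4.96, 0.26],[1.28, 1.81, -8.21],[-0.33, -5.15, 0.31]]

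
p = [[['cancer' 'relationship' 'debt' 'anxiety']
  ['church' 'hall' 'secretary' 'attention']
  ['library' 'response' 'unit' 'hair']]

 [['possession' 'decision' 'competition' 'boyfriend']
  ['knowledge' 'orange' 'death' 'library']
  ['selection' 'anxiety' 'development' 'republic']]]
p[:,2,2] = ['unit', 'development']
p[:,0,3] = ['anxiety', 'boyfriend']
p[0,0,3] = 'anxiety'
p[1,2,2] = 'development'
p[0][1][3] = 'attention'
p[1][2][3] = 'republic'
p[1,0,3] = 'boyfriend'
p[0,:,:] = [['cancer', 'relationship', 'debt', 'anxiety'], ['church', 'hall', 'secretary', 'attention'], ['library', 'response', 'unit', 'hair']]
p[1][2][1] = 'anxiety'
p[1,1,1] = 'orange'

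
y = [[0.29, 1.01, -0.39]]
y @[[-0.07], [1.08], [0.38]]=[[0.92]]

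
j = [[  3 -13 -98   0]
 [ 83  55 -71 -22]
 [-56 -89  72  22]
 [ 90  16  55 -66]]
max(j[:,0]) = 90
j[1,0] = 83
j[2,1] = -89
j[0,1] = -13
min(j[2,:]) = -89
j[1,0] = 83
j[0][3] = 0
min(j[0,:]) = -98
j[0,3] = 0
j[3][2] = 55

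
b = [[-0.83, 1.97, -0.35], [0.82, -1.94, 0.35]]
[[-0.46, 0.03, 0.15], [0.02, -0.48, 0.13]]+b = [[-1.29, 2.0, -0.20], [0.84, -2.42, 0.48]]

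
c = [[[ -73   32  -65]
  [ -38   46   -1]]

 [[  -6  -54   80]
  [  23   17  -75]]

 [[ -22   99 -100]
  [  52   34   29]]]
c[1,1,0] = 23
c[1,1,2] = -75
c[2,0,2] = -100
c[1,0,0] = -6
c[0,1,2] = -1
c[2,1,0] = 52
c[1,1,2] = -75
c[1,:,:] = [[-6, -54, 80], [23, 17, -75]]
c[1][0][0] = -6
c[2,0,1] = 99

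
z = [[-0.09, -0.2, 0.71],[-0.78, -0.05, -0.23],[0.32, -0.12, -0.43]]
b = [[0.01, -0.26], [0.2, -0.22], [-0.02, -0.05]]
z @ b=[[-0.06, 0.03], [-0.01, 0.23], [-0.01, -0.04]]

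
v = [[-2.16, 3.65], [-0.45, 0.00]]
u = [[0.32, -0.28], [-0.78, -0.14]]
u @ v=[[-0.57, 1.17],  [1.75, -2.85]]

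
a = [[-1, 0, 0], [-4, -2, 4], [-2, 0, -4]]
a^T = [[-1, -4, -2], [0, -2, 0], [0, 4, -4]]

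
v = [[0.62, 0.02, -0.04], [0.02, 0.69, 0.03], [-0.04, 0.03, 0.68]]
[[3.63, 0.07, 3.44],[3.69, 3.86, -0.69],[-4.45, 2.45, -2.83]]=v @ [[5.26, 0.16, 5.33],  [5.47, 5.44, -0.99],  [-6.47, 3.37, -3.80]]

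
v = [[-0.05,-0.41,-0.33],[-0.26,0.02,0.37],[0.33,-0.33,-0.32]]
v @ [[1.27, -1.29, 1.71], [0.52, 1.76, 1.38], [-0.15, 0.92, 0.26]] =[[-0.23, -0.96, -0.74], [-0.38, 0.71, -0.32], [0.3, -1.30, 0.03]]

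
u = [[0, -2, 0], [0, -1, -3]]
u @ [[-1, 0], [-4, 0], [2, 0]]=[[8, 0], [-2, 0]]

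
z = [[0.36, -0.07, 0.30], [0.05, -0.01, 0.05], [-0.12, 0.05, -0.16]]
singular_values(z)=[0.52, 0.05, 0.0]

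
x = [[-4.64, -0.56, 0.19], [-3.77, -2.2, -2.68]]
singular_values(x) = [6.51, 2.39]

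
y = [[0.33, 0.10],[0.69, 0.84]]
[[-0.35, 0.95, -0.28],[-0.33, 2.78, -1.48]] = y @ [[-1.24, 2.51, -0.4], [0.62, 1.25, -1.43]]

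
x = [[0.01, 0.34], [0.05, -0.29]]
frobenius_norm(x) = 0.45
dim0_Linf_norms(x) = [0.05, 0.34]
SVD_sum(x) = [[-0.02, 0.34], [0.02, -0.29]] + [[0.03, 0.0],[0.03, 0.0]]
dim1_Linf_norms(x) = [0.34, 0.29]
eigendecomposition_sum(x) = [[0.05, 0.05], [0.01, 0.01]] + [[-0.04, 0.29],[0.04, -0.3]]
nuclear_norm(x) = 0.49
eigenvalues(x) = [0.06, -0.34]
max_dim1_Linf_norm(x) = 0.34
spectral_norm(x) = 0.45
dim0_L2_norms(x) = [0.05, 0.45]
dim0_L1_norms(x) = [0.06, 0.63]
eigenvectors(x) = [[0.99, -0.7], [0.14, 0.72]]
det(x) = -0.02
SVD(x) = [[-0.76, 0.65], [0.65, 0.76]] @ diag([0.44757473571031464, 0.04446184829538715]) @ [[0.06, -1.0],  [1.0, 0.06]]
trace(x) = -0.28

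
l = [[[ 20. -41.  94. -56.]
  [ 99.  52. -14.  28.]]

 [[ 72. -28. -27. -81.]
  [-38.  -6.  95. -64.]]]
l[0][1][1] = 52.0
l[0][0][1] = -41.0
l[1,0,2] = -27.0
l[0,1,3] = 28.0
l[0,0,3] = -56.0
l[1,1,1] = -6.0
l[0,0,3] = -56.0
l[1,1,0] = -38.0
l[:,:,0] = [[20.0, 99.0], [72.0, -38.0]]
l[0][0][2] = 94.0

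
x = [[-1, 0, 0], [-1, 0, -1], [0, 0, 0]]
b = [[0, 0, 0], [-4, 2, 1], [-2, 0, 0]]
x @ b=[[0, 0, 0], [2, 0, 0], [0, 0, 0]]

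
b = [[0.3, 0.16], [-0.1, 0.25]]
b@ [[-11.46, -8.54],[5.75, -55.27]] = [[-2.52,  -11.41],[2.58,  -12.96]]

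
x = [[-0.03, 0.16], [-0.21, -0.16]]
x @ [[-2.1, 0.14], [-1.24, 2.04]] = [[-0.14, 0.32], [0.64, -0.36]]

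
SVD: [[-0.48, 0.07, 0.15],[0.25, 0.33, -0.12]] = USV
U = [[-0.81,0.59], [0.59,0.81]]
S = [0.58, 0.32]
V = [[0.91, 0.24, -0.33], [-0.26, 0.97, -0.02]]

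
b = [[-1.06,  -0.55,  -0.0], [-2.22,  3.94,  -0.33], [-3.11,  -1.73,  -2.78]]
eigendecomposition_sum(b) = [[-0.09, -0.02, -0.04], [-0.32, -0.06, -0.15], [-6.03, -1.18, -2.76]] + [[-1.13, -0.11, 0.02], [-0.32, -0.03, 0.01], [2.60, 0.26, -0.05]] + [[0.16, -0.42, 0.02], [-1.58, 4.03, -0.19], [0.32, -0.81, 0.04]]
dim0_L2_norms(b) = [3.97, 4.34, 2.8]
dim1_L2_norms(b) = [1.19, 4.53, 4.52]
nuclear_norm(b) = 9.87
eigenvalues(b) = [-2.92, -1.22, 4.24]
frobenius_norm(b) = 6.51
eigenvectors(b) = [[0.02, 0.40, 0.1], [0.05, 0.11, -0.98], [1.0, -0.91, 0.20]]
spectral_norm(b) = 4.69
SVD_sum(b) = [[-0.67,  0.13,  -0.41], [-2.27,  0.45,  -1.39], [-3.16,  0.63,  -1.93]] + [[-0.01, -0.52, -0.16],  [0.05, 3.49, 1.06],  [-0.03, -2.39, -0.72]] + [[-0.38, -0.17, 0.57], [-0.00, -0.0, 0.0], [0.08, 0.04, -0.12]]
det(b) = 15.05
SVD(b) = [[-0.17, 0.12, -0.98], [-0.57, -0.82, -0.0], [-0.80, 0.56, 0.21]] @ diag([4.692361198645826, 4.454667844991663, 0.7197782799170978]) @ [[0.84, -0.17, 0.51], [-0.01, -0.96, -0.29], [0.54, 0.24, -0.81]]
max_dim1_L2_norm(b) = 4.53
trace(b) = 0.10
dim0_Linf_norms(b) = [3.11, 3.94, 2.78]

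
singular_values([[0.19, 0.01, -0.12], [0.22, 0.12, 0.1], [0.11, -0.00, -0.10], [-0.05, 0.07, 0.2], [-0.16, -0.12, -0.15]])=[0.39, 0.32, 0.01]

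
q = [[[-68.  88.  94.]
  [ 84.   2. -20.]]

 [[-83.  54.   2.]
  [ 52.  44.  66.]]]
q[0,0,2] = 94.0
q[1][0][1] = 54.0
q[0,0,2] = 94.0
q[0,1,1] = 2.0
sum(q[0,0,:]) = 114.0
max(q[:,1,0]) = 84.0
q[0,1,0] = 84.0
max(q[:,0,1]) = 88.0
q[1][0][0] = -83.0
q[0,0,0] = -68.0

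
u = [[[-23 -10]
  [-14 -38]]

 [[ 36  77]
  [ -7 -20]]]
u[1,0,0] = 36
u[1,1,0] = -7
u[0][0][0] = -23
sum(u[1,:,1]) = 57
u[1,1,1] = -20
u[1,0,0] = 36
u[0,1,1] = -38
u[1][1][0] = -7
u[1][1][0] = -7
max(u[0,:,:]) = -10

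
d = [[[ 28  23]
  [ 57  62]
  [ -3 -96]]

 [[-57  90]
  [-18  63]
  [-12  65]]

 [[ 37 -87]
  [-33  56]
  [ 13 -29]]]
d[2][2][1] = -29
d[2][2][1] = -29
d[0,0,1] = 23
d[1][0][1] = 90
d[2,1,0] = -33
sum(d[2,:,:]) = -43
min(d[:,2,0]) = -12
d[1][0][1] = 90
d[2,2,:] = [13, -29]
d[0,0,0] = 28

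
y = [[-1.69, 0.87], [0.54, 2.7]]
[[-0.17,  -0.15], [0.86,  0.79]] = y @ [[0.24, 0.22],[0.27, 0.25]]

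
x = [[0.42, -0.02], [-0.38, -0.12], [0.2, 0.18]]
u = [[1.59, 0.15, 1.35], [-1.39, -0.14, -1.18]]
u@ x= [[0.88, 0.19], [-0.77, -0.17]]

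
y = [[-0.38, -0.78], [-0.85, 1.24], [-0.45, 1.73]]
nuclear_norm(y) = 3.12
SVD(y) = [[0.26, 0.82], [-0.61, 0.55], [-0.75, -0.17]] @ diag([2.3777347719963084, 0.7447666440165426]) @ [[0.32, -0.95], [-0.95, -0.32]]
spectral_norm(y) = 2.38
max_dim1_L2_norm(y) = 1.79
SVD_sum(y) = [[0.20, -0.59], [-0.46, 1.37], [-0.57, 1.69]] + [[-0.58, -0.19],[-0.39, -0.13],[0.12, 0.04]]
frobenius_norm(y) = 2.49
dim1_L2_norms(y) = [0.87, 1.5, 1.79]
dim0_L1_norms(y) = [1.68, 3.75]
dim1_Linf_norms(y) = [0.78, 1.24, 1.73]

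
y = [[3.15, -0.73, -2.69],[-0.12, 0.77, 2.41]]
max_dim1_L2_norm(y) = 4.21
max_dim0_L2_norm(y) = 3.61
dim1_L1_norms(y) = [6.57, 3.3]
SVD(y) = [[-0.90,0.44],[0.44,0.90]] @ diag([4.623294505383785, 1.6528907757284206]) @ [[-0.62, 0.22, 0.75], [0.78, 0.22, 0.58]]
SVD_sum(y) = [[2.58, -0.89, -3.12], [-1.28, 0.44, 1.55]] + [[0.57, 0.16, 0.43], [1.16, 0.33, 0.86]]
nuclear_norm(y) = 6.28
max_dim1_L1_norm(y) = 6.57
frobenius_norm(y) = 4.91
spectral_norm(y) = 4.62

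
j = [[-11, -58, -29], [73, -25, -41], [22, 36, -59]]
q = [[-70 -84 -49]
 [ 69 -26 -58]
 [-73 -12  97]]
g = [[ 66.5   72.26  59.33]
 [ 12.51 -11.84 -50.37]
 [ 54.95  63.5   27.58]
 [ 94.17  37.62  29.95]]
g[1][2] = -50.37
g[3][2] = 29.95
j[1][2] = -41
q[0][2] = -49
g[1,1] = -11.84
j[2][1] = 36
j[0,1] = -58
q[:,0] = [-70, 69, -73]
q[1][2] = -58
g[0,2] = 59.33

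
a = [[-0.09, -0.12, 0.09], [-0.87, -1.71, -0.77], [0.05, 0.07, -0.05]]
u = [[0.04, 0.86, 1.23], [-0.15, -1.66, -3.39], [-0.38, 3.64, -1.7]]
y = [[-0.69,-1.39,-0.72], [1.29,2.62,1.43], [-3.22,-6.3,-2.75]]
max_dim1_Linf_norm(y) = 6.3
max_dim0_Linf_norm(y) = 6.3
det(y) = 0.00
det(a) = -0.00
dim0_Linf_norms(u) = [0.38, 3.64, 3.39]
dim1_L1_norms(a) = [0.3, 3.35, 0.17]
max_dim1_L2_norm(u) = 4.04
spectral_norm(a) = 2.07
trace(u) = -3.32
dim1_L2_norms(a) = [0.17, 2.07, 0.1]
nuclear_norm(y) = 8.70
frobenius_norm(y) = 8.43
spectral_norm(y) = 8.43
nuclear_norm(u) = 8.10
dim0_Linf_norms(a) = [0.87, 1.71, 0.77]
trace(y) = -0.82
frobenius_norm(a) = 2.08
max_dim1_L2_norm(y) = 7.59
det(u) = 0.05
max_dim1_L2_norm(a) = 2.07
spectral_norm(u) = 4.12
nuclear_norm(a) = 2.23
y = u @ a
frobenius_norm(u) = 5.73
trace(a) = -1.85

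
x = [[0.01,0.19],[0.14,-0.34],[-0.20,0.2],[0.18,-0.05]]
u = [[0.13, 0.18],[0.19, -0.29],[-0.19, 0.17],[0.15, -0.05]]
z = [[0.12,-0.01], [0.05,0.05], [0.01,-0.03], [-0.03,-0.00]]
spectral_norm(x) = 0.50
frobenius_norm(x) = 0.54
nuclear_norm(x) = 0.69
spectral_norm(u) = 0.45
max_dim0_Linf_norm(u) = 0.29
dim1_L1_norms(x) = [0.2, 0.48, 0.4, 0.23]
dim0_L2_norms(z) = [0.13, 0.06]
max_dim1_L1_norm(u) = 0.48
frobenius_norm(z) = 0.15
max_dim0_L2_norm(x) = 0.44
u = x + z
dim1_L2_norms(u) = [0.22, 0.35, 0.25, 0.16]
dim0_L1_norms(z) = [0.21, 0.09]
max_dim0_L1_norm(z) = 0.21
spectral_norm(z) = 0.13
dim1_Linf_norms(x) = [0.19, 0.34, 0.2, 0.18]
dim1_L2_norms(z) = [0.12, 0.07, 0.03, 0.03]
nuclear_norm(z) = 0.19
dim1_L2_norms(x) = [0.19, 0.37, 0.28, 0.19]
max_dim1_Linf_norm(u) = 0.29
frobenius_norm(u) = 0.51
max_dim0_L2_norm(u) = 0.38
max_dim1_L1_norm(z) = 0.13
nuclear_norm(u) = 0.69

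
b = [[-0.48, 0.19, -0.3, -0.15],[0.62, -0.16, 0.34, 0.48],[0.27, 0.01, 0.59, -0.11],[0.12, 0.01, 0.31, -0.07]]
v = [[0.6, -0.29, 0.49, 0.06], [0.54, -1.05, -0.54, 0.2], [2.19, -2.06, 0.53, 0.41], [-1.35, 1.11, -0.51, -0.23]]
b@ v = [[-0.64,0.39,-0.42,-0.08],[0.38,-0.18,0.33,0.03],[1.61,-1.43,0.50,0.29],[0.85,-0.76,0.25,0.15]]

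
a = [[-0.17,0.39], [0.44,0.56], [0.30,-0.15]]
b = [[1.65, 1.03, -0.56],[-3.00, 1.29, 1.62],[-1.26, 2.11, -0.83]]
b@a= [[0.0, 1.30], [1.56, -0.69], [0.89, 0.81]]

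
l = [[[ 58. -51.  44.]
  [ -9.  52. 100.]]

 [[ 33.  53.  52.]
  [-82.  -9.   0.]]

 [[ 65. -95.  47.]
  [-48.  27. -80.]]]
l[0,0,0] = 58.0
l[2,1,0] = -48.0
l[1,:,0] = [33.0, -82.0]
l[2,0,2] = 47.0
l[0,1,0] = -9.0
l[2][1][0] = -48.0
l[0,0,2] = 44.0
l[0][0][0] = 58.0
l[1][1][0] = -82.0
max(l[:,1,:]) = 100.0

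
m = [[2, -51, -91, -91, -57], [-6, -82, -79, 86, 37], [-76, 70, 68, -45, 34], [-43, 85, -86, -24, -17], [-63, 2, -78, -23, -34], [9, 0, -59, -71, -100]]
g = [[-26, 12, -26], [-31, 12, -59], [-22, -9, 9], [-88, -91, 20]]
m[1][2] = -79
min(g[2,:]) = -22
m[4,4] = -34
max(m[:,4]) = 37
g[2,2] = 9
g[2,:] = [-22, -9, 9]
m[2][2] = 68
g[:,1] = [12, 12, -9, -91]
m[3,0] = -43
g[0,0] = -26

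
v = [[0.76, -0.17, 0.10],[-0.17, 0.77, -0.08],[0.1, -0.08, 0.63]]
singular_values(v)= [0.98, 0.61, 0.57]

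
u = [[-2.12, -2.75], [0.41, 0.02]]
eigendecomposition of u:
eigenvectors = [[-0.95, 0.92], [0.32, -0.40]]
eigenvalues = [-1.18, -0.92]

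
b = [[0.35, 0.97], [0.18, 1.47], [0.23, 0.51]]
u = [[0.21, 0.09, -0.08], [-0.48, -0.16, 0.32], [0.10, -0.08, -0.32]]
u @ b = [[0.07, 0.30], [-0.12, -0.54], [-0.05, -0.18]]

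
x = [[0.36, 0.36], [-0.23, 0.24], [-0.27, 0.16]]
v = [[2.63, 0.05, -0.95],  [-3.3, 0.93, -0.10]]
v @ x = [[1.19, 0.81], [-1.37, -0.98]]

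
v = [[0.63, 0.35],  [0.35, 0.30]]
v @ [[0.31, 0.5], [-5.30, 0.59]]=[[-1.66,  0.52], [-1.48,  0.35]]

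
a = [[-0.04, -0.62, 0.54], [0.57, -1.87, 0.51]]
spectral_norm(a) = 2.14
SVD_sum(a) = [[0.18, -0.67, 0.23], [0.49, -1.85, 0.62]] + [[-0.22,0.05,0.31], [0.08,-0.02,-0.11]]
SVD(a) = [[-0.34, -0.94], [-0.94, 0.34]] @ diag([2.1427374520966183, 0.4100929301786262]) @ [[-0.24, 0.92, -0.31], [0.56, -0.13, -0.82]]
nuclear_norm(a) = 2.55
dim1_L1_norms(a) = [1.2, 2.95]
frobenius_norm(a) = 2.18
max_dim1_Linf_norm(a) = 1.87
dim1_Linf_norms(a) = [0.62, 1.87]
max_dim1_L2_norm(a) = 2.02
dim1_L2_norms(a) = [0.82, 2.02]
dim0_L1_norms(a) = [0.61, 2.49, 1.05]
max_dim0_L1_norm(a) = 2.49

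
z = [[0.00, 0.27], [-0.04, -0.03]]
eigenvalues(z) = [(-0.02+0.1j), (-0.02-0.1j)]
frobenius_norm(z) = 0.27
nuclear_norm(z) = 0.31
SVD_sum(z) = [[0.00, 0.27], [-0.0, -0.03]] + [[-0.0, 0.0], [-0.04, 0.0]]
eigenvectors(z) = [[(0.93+0j), 0.93-0.00j], [(-0.05+0.36j), (-0.05-0.36j)]]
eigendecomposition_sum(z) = [[-0.00+0.05j, 0.14+0.02j],[-0.02-0.00j, (-0.02+0.05j)]] + [[(-0-0.05j), (0.14-0.02j)],[-0.02+0.00j, -0.02-0.05j]]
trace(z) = -0.03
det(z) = 0.01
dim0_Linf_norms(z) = [0.04, 0.27]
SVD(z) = [[0.99, -0.11], [-0.11, -0.99]] @ diag([0.2716982500714064, 0.03974997997654235]) @ [[0.02, 1.0], [1.0, -0.02]]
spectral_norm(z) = 0.27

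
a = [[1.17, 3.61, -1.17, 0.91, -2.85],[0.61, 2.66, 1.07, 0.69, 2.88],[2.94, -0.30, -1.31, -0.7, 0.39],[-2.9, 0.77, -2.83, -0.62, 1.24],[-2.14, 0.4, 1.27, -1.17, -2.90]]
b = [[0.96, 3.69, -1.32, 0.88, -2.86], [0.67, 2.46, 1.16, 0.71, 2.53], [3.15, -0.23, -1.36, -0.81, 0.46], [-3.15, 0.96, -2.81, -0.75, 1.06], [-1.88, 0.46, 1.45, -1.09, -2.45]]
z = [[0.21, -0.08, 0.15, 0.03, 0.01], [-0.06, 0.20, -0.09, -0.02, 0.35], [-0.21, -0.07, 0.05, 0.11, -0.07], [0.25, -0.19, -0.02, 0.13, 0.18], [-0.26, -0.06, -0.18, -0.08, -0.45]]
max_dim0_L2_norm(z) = 0.6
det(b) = 576.11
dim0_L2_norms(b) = [4.97, 4.57, 3.86, 1.92, 4.68]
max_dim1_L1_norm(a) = 9.71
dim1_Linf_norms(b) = [3.69, 2.53, 3.15, 3.15, 2.45]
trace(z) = 0.14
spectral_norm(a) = 5.32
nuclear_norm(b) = 19.58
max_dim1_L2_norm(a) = 4.97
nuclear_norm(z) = 1.57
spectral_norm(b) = 5.19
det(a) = 556.60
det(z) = -0.00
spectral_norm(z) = 0.70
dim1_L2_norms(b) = [5.02, 3.84, 3.56, 4.52, 3.61]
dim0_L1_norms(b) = [9.81, 7.8, 8.1, 4.24, 9.36]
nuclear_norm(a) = 19.71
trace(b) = -1.14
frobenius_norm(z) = 0.88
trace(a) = -1.00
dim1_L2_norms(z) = [0.27, 0.42, 0.26, 0.39, 0.56]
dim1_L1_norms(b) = [9.71, 7.53, 6.01, 8.73, 7.33]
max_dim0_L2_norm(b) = 4.97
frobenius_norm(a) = 9.39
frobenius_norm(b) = 9.28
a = b + z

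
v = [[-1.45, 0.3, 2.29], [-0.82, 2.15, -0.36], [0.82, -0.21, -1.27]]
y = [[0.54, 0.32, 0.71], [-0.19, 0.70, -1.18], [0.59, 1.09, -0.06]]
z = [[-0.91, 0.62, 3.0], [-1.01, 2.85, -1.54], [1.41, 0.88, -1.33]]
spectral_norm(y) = 1.58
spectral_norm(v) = 3.17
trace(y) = 1.18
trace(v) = -0.57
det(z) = -14.68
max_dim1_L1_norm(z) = 5.4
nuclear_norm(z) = 8.20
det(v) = 0.02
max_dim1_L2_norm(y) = 1.39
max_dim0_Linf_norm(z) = 3.0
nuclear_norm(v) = 5.44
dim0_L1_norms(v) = [3.09, 2.66, 3.92]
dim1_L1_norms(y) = [1.57, 2.07, 1.74]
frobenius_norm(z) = 5.12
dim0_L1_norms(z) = [3.33, 4.35, 5.87]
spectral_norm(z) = 3.95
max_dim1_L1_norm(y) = 2.07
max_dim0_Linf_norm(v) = 2.29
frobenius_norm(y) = 2.09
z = y + v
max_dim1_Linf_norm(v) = 2.29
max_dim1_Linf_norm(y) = 1.18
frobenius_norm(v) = 3.90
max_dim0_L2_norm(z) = 3.62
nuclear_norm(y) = 2.95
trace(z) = 0.61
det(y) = 0.01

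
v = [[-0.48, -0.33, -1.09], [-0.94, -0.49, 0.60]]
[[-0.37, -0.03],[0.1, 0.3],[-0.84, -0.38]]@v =[[0.21, 0.14, 0.39], [-0.33, -0.18, 0.07], [0.76, 0.46, 0.69]]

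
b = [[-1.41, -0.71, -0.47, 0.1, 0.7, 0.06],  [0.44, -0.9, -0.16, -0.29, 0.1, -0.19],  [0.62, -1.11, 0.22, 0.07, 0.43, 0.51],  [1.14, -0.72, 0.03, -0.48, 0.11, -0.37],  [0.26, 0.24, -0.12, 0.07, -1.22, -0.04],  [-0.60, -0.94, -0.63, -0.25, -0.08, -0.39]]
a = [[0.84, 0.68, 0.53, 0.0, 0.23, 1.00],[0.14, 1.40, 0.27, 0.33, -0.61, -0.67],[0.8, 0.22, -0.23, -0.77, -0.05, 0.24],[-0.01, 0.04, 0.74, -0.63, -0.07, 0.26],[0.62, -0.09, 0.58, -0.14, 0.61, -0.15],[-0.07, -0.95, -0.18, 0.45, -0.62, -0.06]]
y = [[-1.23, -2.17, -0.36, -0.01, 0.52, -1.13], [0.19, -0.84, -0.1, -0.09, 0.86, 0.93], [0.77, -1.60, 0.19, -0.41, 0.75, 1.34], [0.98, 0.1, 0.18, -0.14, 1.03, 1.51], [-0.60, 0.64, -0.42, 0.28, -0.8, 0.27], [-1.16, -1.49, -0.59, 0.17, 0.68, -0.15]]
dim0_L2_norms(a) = [1.32, 1.84, 1.15, 1.15, 1.09, 1.26]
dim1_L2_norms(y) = [2.81, 1.54, 2.39, 2.09, 1.32, 2.1]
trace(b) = -4.18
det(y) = 0.00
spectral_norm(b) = 2.26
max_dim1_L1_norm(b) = 3.45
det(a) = -2.08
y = b @ a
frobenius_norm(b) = 3.49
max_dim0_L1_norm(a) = 3.38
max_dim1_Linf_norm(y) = 2.17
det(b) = 0.00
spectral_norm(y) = 3.68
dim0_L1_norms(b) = [4.47, 4.62, 1.63, 1.26, 2.64, 1.56]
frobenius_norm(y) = 5.15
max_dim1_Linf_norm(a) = 1.4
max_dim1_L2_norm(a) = 1.73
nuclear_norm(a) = 7.34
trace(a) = 1.93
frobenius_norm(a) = 3.25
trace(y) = -2.97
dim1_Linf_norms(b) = [1.41, 0.9, 1.11, 1.14, 1.22, 0.94]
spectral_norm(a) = 2.12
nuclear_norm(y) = 8.95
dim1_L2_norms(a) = [1.58, 1.73, 1.18, 1.01, 1.07, 1.24]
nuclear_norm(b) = 6.54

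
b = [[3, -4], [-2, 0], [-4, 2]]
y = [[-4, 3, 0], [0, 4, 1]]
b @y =[[-12, -7, -4], [8, -6, 0], [16, -4, 2]]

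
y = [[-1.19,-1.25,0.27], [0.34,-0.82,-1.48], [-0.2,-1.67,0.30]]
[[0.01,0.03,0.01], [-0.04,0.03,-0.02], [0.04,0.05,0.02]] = y @ [[0.02, 0.01, 0.01], [-0.02, -0.03, -0.01], [0.04, -0.0, 0.02]]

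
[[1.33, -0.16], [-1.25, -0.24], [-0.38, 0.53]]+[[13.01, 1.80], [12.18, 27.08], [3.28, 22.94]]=[[14.34, 1.64], [10.93, 26.84], [2.9, 23.47]]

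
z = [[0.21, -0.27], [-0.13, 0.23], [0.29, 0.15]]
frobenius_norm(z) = 0.54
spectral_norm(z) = 0.44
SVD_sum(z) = [[0.24,-0.24], [-0.18,0.18], [0.06,-0.07]] + [[-0.03, -0.03], [0.05, 0.05], [0.23, 0.22]]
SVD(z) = [[-0.78, 0.11],[0.59, -0.21],[-0.21, -0.97]] @ diag([0.43569448946592254, 0.32182341718561913]) @ [[-0.69, 0.72], [-0.72, -0.69]]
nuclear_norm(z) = 0.76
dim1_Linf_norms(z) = [0.27, 0.23, 0.29]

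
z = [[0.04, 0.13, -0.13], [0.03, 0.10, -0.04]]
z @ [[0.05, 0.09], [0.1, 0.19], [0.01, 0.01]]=[[0.01, 0.03],[0.01, 0.02]]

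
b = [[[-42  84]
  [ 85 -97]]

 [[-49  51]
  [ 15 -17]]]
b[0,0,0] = -42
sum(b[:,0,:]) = 44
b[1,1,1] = -17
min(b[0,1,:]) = -97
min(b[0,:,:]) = -97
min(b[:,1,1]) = -97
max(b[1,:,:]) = 51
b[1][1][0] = 15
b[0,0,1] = 84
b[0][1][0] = 85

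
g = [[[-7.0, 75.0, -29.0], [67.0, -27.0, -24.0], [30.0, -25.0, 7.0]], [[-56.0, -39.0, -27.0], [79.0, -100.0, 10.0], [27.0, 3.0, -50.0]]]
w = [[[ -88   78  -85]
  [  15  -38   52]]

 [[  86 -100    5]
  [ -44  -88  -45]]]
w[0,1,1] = -38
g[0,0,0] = -7.0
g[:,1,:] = [[67.0, -27.0, -24.0], [79.0, -100.0, 10.0]]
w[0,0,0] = -88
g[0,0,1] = 75.0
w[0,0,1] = 78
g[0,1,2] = -24.0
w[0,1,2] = 52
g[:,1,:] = [[67.0, -27.0, -24.0], [79.0, -100.0, 10.0]]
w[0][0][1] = 78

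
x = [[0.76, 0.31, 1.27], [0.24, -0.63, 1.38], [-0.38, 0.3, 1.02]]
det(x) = -1.25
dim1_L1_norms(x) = [2.34, 2.25, 1.7]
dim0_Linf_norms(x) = [0.76, 0.63, 1.38]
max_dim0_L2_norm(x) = 2.13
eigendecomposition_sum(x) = [[-0.01+0.00j, (0.05-0j), (-0.02+0j)],  [0.22-0.00j, (-0.79+0j), 0.43-0.00j],  [(-0.04+0j), 0.13-0.00j, (-0.07+0j)]] + [[(0.39+0.49j), (0.13-0.15j), 0.65-1.07j], [0.01+0.26j, (0.08-0.02j), 0.47-0.21j], [-0.17+0.23j, (0.08+0.04j), (0.55+0.16j)]] + [[(0.39-0.49j),0.13+0.15j,0.65+1.07j], [(0.01-0.26j),0.08+0.02j,0.47+0.21j], [(-0.17-0.23j),(0.08-0.04j),0.55-0.16j]]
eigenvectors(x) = [[0.06+0.00j, (-0.85+0j), (-0.85-0j)], [-0.98+0.00j, (-0.29-0.2j), -0.29+0.20j], [(0.17+0j), (-0.1-0.37j), (-0.1+0.37j)]]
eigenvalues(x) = [(-0.88+0j), (1.01+0.63j), (1.01-0.63j)]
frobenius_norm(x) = 2.43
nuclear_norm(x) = 3.70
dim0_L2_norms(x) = [0.88, 0.76, 2.13]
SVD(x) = [[-0.64,  -0.75,  0.16],[-0.65,  0.64,  0.41],[-0.41,  0.15,  -0.90]] @ diag([2.184491711823147, 0.7636680215857125, 0.7517360665708027]) @ [[-0.22, 0.04, -0.97], [-0.62, -0.77, 0.11], [0.75, -0.63, -0.2]]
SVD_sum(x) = [[0.31, -0.06, 1.36], [0.32, -0.06, 1.39], [0.2, -0.04, 0.87]] + [[0.36,  0.44,  -0.06], [-0.31,  -0.38,  0.05], [-0.07,  -0.09,  0.01]] + [[0.09,-0.08,-0.02], [0.23,-0.19,-0.06], [-0.51,0.43,0.13]]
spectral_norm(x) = 2.18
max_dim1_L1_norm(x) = 2.34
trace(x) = 1.15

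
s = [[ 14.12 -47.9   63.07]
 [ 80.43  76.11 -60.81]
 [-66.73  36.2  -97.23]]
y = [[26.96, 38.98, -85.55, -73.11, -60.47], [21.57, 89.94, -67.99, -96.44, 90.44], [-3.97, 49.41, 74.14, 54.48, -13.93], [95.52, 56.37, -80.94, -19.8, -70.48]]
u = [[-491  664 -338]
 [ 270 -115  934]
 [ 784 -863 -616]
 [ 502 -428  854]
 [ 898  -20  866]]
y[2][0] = -3.97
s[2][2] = -97.23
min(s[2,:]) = -97.23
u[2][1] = -863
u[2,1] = -863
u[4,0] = 898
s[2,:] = [-66.73, 36.2, -97.23]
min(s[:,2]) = -97.23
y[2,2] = 74.14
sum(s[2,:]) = -127.76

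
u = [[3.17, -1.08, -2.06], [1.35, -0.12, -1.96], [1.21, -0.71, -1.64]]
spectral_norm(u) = 4.97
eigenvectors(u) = [[-0.92, 0.44, -0.27], [-0.33, 0.57, -0.95], [-0.22, 0.69, 0.15]]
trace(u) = 1.41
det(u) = -1.94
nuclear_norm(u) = 6.34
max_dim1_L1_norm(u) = 6.31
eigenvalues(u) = [2.28, -1.45, 0.59]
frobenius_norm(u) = 5.08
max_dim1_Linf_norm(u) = 3.17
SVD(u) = [[-0.78, 0.60, -0.15], [-0.46, -0.72, -0.52], [-0.42, -0.34, 0.84]] @ diag([4.971373888605028, 0.9558428496492252, 0.40866380616660264]) @ [[-0.73, 0.24, 0.64], [0.56, -0.34, 0.76], [-0.40, -0.91, -0.11]]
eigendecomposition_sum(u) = [[2.89, -1.00, -1.02], [1.05, -0.36, -0.37], [0.7, -0.24, -0.25]] + [[0.31, -0.24, -0.93],[0.40, -0.31, -1.20],[0.49, -0.38, -1.46]] + [[-0.03, 0.16, -0.11], [-0.11, 0.56, -0.39], [0.02, -0.09, 0.06]]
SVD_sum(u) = [[2.82, -0.94, -2.5],[1.65, -0.55, -1.46],[1.53, -0.51, -1.36]] + [[0.32, -0.2, 0.44], [-0.38, 0.23, -0.52], [-0.18, 0.11, -0.25]] + [[0.02,0.06,0.01], [0.09,0.19,0.02], [-0.14,-0.31,-0.04]]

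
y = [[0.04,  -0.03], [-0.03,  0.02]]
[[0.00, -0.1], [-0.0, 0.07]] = y @ [[0.15,-1.32], [0.07,1.47]]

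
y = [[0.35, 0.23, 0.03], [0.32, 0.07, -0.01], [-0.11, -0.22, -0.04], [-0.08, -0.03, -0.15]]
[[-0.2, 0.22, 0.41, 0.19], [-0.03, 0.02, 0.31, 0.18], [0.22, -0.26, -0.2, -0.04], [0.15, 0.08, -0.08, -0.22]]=y @[[0.09,-0.27,0.88,0.69], [-0.9,1.44,0.47,-0.37], [-0.89,-0.71,-0.04,1.14]]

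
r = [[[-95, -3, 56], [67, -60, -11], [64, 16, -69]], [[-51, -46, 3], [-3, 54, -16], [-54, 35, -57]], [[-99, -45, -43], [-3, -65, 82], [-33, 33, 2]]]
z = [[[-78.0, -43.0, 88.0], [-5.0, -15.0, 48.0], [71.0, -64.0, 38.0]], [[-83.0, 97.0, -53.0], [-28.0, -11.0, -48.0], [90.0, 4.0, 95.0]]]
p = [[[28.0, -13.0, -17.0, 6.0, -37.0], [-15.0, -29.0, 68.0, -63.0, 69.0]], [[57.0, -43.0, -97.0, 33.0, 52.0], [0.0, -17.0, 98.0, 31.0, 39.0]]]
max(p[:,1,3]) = 31.0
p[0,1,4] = 69.0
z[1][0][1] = 97.0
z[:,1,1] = [-15.0, -11.0]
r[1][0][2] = 3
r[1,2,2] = -57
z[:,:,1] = [[-43.0, -15.0, -64.0], [97.0, -11.0, 4.0]]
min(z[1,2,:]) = 4.0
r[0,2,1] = 16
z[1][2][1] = 4.0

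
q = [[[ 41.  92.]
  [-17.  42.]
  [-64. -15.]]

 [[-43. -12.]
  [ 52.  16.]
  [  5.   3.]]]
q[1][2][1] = 3.0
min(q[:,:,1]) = -15.0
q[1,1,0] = 52.0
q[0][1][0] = -17.0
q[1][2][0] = 5.0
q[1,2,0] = 5.0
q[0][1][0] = -17.0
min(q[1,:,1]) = -12.0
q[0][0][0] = 41.0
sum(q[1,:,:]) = 21.0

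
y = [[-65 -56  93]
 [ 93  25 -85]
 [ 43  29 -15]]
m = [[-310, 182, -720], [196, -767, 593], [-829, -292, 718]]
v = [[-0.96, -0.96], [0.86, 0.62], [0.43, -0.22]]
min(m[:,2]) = -720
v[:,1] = [-0.965, 0.623, -0.223]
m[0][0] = -310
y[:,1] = [-56, 25, 29]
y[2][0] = 43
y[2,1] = 29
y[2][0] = 43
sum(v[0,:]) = -1.9209999999999998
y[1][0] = 93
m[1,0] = 196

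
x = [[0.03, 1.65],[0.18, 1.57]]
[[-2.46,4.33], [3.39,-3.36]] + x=[[-2.43, 5.98], [3.57, -1.79]]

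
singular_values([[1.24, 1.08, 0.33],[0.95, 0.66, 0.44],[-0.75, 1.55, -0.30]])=[2.14, 1.68, 0.14]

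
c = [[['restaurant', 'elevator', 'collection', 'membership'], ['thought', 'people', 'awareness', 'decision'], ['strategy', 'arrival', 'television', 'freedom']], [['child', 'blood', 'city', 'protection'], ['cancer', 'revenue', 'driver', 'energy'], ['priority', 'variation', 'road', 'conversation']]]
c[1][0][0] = 'child'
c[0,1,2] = 'awareness'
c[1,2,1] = 'variation'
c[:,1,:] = [['thought', 'people', 'awareness', 'decision'], ['cancer', 'revenue', 'driver', 'energy']]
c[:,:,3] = [['membership', 'decision', 'freedom'], ['protection', 'energy', 'conversation']]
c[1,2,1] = 'variation'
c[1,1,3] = 'energy'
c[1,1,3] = 'energy'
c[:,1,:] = [['thought', 'people', 'awareness', 'decision'], ['cancer', 'revenue', 'driver', 'energy']]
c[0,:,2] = ['collection', 'awareness', 'television']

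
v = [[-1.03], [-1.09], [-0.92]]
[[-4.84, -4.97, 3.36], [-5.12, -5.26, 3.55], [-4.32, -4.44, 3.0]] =v @ [[4.70,4.83,-3.26]]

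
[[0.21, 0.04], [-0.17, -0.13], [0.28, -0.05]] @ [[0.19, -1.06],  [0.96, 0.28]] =[[0.08,-0.21], [-0.16,0.14], [0.01,-0.31]]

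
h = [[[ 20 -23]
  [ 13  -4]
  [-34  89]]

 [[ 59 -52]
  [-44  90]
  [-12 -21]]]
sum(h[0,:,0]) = -1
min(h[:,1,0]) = -44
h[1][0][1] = -52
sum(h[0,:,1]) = 62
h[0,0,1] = -23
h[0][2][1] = 89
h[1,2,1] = -21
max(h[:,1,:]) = 90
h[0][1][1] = -4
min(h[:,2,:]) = -34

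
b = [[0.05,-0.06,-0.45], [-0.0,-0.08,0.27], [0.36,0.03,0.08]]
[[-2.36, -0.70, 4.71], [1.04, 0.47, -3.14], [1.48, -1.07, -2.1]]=b @[[2.67, -3.18, -3.51], [3.95, -1.26, 1.77], [5.02, 1.38, -11.1]]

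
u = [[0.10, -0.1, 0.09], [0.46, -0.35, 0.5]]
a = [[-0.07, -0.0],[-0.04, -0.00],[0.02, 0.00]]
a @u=[[-0.01, 0.01, -0.01], [-0.00, 0.00, -0.00], [0.0, -0.0, 0.00]]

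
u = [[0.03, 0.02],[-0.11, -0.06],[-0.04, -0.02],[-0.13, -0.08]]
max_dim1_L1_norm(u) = 0.21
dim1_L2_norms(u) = [0.04, 0.13, 0.04, 0.15]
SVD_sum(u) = [[0.03, 0.02], [-0.11, -0.06], [-0.04, -0.02], [-0.13, -0.08]] + [[-0.0, 0.00],[-0.0, 0.00],[-0.0, 0.0],[0.00, -0.00]]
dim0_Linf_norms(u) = [0.13, 0.08]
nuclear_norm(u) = 0.21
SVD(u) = [[-0.18, -0.34], [0.61, -0.6], [0.22, -0.47], [0.74, 0.55]] @ diag([0.20557527505341858, 0.00622946921585682]) @ [[-0.86, -0.5], [0.5, -0.86]]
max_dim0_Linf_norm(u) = 0.13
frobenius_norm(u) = 0.21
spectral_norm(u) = 0.21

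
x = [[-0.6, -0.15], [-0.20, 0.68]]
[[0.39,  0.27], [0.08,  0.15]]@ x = [[-0.29, 0.13],[-0.08, 0.09]]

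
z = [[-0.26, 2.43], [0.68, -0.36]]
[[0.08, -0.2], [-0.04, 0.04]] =z @ [[-0.04, 0.01], [0.03, -0.08]]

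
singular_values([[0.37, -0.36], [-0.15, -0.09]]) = [0.52, 0.17]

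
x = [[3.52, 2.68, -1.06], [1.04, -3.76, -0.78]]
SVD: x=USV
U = [[-0.84, 0.55], [0.55, 0.84]]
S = [4.94, 3.49]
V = [[-0.48, -0.87, 0.09], [0.8, -0.48, -0.35]]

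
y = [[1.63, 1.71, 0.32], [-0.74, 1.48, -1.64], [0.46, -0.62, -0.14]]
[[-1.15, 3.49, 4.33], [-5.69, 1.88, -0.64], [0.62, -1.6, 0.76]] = y @ [[0.24,  -0.3,  2.21],[-1.31,  2.15,  0.46],[2.18,  0.93,  -0.19]]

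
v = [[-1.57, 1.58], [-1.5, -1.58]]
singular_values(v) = [2.24, 2.16]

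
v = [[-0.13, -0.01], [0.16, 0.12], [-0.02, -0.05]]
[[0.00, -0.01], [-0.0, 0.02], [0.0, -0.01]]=v@[[-0.01, 0.07],  [-0.01, 0.1]]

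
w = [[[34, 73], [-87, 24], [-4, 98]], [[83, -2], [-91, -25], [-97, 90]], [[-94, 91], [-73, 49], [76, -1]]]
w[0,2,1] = 98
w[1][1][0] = -91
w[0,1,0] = -87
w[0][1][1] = 24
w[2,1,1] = 49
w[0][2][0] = -4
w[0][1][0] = -87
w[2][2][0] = 76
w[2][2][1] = -1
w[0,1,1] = 24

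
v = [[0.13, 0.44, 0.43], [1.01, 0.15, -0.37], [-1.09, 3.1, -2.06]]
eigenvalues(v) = [(0.88+0j), (-1.33+1.09j), (-1.33-1.09j)]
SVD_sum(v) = [[-0.02, 0.07, -0.05], [-0.01, 0.03, -0.02], [-1.08, 3.11, -2.05]] + [[0.05, 0.01, -0.01],[1.02, 0.14, -0.33],[-0.01, -0.0, 0.0]] + [[0.11, 0.36, 0.49], [-0.0, -0.02, -0.02], [-0.00, -0.01, -0.01]]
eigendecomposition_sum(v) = [[(0.48+0j), 0.38+0.00j, 0.02-0.00j], [(0.49+0j), 0.39+0.00j, (0.02-0j)], [0.34+0.00j, 0.27+0.00j, (0.02-0j)]] + [[(-0.17+0.41j), 0.03-0.55j, (0.2+0.21j)],[0.26-0.43j, (-0.12+0.61j), -0.20-0.27j],[-0.71-1.39j, (1.42+1.31j), -1.04+0.07j]] + [[-0.17-0.41j, (0.03+0.55j), 0.20-0.21j], [(0.26+0.43j), (-0.12-0.61j), -0.20+0.27j], [(-0.71+1.39j), 1.42-1.31j, -1.04-0.07j]]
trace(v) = -1.78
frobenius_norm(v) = 4.08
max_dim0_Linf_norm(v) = 3.1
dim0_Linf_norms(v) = [1.09, 3.1, 2.06]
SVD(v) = [[0.02,-0.04,1.00], [0.01,-1.00,-0.04], [1.00,0.01,-0.02]] @ diag([3.8795093062284036, 1.086235007298311, 0.621370301677558]) @ [[-0.28, 0.8, -0.53], [-0.94, -0.13, 0.30], [0.18, 0.58, 0.79]]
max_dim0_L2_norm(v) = 3.13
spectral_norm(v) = 3.88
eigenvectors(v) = [[(-0.63+0j),0.17+0.20j,(0.17-0.2j)], [-0.64+0.00j,(-0.16-0.25j),-0.16+0.25j], [-0.44+0.00j,-0.92+0.00j,(-0.92-0j)]]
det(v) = 2.62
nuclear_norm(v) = 5.59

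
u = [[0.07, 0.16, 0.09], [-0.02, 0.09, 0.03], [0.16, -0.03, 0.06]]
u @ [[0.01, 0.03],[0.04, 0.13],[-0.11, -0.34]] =[[-0.0,-0.01], [0.00,0.00], [-0.01,-0.02]]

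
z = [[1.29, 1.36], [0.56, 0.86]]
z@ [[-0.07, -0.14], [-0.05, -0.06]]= [[-0.16, -0.26], [-0.08, -0.13]]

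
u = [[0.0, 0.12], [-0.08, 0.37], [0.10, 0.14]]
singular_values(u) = [0.42, 0.12]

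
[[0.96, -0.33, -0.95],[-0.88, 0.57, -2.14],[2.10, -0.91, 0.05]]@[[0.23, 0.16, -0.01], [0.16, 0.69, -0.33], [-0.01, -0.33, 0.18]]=[[0.18,0.24,-0.07], [-0.09,0.96,-0.56], [0.34,-0.31,0.29]]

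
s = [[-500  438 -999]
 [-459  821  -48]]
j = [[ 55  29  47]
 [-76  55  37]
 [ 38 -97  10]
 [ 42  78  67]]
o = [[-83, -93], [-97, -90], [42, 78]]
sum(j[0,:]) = 131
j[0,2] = 47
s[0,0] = -500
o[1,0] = -97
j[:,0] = [55, -76, 38, 42]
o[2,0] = 42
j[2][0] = 38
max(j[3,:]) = 78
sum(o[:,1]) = -105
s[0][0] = -500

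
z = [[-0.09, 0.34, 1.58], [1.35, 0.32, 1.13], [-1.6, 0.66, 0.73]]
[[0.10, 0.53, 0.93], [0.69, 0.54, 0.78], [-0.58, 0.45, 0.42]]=z@[[0.43, 0.08, 0.07], [0.08, 0.65, 0.20], [0.07, 0.2, 0.55]]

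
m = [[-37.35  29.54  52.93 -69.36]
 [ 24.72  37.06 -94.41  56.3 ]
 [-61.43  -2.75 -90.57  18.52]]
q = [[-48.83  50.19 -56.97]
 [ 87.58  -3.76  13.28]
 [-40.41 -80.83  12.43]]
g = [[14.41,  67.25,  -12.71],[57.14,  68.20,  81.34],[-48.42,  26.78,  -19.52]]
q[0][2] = -56.97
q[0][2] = -56.97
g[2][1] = 26.78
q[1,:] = [87.58, -3.76, 13.28]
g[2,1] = 26.78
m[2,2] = -90.57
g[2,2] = -19.52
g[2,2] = -19.52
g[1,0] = 57.14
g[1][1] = 68.2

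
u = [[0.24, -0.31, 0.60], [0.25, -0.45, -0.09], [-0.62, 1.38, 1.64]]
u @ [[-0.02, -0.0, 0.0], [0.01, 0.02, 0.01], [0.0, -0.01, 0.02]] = [[-0.01, -0.01, 0.01], [-0.01, -0.01, -0.01], [0.03, 0.01, 0.05]]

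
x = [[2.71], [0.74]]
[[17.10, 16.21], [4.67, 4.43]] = x @ [[6.31, 5.98]]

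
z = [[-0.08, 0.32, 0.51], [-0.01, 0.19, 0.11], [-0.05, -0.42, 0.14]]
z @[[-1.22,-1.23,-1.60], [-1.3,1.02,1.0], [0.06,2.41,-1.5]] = [[-0.29,1.65,-0.32], [-0.23,0.47,0.04], [0.62,-0.03,-0.55]]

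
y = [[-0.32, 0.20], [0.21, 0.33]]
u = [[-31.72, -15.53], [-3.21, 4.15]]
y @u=[[9.51,5.8],[-7.72,-1.89]]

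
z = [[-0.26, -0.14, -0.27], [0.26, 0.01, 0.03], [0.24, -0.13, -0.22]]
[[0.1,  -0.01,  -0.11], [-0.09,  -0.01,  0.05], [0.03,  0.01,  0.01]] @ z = [[-0.06, 0.0, -0.00], [0.03, 0.01, 0.01], [-0.0, -0.01, -0.01]]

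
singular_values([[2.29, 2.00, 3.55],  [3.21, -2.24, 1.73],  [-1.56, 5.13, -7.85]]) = [10.37, 3.98, 2.69]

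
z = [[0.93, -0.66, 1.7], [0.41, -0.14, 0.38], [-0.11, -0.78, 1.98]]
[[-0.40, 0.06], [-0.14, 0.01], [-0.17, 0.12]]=z @ [[-0.25,-0.04], [-0.05,0.03], [-0.12,0.07]]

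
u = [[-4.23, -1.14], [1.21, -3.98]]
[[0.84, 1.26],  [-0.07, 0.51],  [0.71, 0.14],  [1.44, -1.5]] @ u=[[-2.03, -5.97],[0.91, -1.95],[-2.83, -1.37],[-7.91, 4.33]]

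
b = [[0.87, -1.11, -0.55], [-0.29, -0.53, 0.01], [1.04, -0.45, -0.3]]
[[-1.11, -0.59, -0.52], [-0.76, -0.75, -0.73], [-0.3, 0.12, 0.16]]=b@ [[0.16, 0.46, 0.48],[1.34, 1.15, 1.1],[-0.44, -0.52, -0.51]]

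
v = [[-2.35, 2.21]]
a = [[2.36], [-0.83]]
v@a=[[-7.38]]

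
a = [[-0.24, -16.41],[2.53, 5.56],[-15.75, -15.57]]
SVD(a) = [[0.54, -0.82], [-0.23, 0.07], [0.81, 0.57]] @ diag([26.43189167408316, 9.924852771176703]) @ [[-0.51, -0.86], [-0.86, 0.51]]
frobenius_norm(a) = 28.23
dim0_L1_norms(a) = [18.52, 37.54]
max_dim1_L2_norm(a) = 22.15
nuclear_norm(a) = 36.36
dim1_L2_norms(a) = [16.41, 6.11, 22.15]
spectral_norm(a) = 26.43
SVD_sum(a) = [[-7.26,-12.25],[3.1,5.22],[-10.92,-18.43]] + [[7.02, -4.16], [-0.57, 0.34], [-4.83, 2.86]]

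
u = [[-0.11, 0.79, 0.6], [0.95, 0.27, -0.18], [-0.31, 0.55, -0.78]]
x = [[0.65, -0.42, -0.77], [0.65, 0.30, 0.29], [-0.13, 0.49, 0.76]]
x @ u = [[-0.23, -0.02, 1.07], [0.12, 0.75, 0.11], [0.24, 0.45, -0.76]]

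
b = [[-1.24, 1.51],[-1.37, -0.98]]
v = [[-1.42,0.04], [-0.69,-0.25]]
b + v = [[-2.66, 1.55], [-2.06, -1.23]]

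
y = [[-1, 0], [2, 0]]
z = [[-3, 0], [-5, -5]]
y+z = [[-4, 0], [-3, -5]]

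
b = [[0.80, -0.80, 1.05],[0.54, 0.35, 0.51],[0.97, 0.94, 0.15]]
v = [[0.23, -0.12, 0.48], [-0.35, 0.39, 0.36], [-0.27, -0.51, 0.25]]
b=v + [[0.57, -0.68, 0.57], [0.89, -0.04, 0.15], [1.24, 1.45, -0.1]]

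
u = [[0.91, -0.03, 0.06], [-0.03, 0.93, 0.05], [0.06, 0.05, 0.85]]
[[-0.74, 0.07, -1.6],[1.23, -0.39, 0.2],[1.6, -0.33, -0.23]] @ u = [[-0.77, 0.01, -1.40], [1.14, -0.39, 0.22], [1.45, -0.37, -0.12]]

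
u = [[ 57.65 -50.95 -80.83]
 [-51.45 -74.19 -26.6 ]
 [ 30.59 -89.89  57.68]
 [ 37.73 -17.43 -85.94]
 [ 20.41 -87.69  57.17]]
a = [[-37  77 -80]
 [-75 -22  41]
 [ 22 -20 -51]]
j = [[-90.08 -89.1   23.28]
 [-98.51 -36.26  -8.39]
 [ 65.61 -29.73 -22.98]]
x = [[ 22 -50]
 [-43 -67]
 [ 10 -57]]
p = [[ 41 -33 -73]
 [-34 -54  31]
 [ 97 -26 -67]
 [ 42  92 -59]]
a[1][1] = -22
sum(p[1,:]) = -57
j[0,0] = -90.08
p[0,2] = -73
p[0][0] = 41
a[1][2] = 41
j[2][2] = -22.98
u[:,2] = [-80.83, -26.6, 57.68, -85.94, 57.17]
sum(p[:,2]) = -168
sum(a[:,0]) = -90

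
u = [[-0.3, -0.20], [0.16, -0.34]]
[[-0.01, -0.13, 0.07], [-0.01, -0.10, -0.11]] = u @[[0.01, 0.19, -0.34], [0.03, 0.38, 0.17]]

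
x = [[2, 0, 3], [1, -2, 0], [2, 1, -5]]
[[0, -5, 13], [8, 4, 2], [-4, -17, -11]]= x @[[0, -4, 2], [-4, -4, 0], [0, 1, 3]]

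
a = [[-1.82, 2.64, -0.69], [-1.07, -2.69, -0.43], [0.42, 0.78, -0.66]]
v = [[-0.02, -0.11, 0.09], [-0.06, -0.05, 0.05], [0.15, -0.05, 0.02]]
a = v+[[-1.8, 2.75, -0.78], [-1.01, -2.64, -0.48], [0.27, 0.83, -0.68]]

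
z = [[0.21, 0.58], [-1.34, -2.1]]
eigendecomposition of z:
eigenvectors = [[0.82, -0.29], [-0.58, 0.96]]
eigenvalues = [-0.2, -1.69]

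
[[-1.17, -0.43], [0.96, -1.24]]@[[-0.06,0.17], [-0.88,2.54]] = [[0.45, -1.29], [1.03, -2.99]]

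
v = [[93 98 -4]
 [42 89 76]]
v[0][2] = -4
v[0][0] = 93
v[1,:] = [42, 89, 76]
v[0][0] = 93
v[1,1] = 89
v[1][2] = 76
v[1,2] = 76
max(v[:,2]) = 76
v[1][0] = 42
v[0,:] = [93, 98, -4]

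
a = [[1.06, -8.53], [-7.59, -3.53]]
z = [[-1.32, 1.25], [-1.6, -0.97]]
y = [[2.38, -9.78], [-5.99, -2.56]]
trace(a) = -2.47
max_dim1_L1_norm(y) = 12.16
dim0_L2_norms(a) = [7.66, 9.23]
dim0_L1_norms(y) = [8.37, 12.34]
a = y + z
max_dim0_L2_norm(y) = 10.11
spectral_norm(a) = 9.70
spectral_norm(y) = 10.16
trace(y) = -0.18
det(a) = -68.48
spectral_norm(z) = 2.08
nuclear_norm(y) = 16.53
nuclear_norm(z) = 3.66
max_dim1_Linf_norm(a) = 8.53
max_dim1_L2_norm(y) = 10.07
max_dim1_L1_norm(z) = 2.57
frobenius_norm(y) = 11.99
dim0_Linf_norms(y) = [5.99, 9.78]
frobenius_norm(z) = 2.61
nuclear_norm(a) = 16.76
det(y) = -64.67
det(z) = 3.28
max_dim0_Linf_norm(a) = 8.53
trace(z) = -2.29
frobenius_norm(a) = 12.00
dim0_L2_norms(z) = [2.07, 1.58]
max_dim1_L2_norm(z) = 1.87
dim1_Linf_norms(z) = [1.32, 1.6]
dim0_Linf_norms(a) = [7.59, 8.53]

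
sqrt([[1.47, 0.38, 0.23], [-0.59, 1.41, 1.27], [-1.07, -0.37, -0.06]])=[[1.23, 0.16, 0.07],  [-0.02, 1.24, 0.8],  [-0.68, -0.17, 0.34]]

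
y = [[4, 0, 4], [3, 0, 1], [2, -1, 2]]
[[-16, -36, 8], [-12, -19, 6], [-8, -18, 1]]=y @ [[-4, -5, 2], [0, 0, 3], [0, -4, 0]]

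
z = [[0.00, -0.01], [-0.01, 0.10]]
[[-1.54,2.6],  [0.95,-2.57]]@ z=[[-0.03, 0.28],[0.03, -0.27]]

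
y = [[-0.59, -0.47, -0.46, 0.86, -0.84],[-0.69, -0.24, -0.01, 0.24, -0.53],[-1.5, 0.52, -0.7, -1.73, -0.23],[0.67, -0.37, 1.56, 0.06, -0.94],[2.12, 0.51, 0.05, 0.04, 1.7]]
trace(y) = 0.23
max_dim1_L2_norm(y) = 2.77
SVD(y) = [[-0.25,  0.34,  0.52,  0.73,  0.11], [-0.23,  0.18,  0.1,  -0.37,  0.88], [-0.53,  -0.61,  -0.42,  0.37,  0.19], [0.12,  0.6,  -0.73,  0.27,  0.11], [0.77,  -0.35,  0.03,  0.34,  0.42]] @ diag([3.411480878466124, 2.50183108831508, 1.6499002008812014, 0.299874117049956, 0.006653003522389221]) @ [[0.82,0.07,0.21,0.2,0.48], [0.1,-0.37,0.48,0.56,-0.56], [-0.11,-0.12,-0.66,0.7,0.21], [0.54,0.03,-0.53,-0.23,-0.61], [-0.06,0.92,0.10,0.31,-0.21]]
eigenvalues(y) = [(0.85+1.43j), (0.85-1.43j), (-0.74+0.79j), (-0.74-0.79j), (0.01+0j)]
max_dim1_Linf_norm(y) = 2.12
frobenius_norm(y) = 4.55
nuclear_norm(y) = 7.87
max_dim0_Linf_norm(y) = 2.12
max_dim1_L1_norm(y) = 4.68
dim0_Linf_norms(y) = [2.12, 0.52, 1.56, 1.73, 1.7]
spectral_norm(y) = 3.41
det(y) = 0.03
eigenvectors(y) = [[0.17-0.38j, 0.17+0.38j, 0.47+0.16j, (0.47-0.16j), (-0.06+0j)],[0.20-0.05j, 0.20+0.05j, (0.19+0.21j), (0.19-0.21j), (0.92+0j)],[-0.05+0.51j, (-0.05-0.51j), (-0.1-0.45j), -0.10+0.45j, (0.11+0j)],[(0.45-0.1j), 0.45+0.10j, (-0.51+0j), (-0.51-0j), (0.31+0j)],[-0.56+0.00j, (-0.56-0j), (-0.34-0.29j), -0.34+0.29j, (-0.21+0j)]]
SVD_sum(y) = [[-0.7, -0.06, -0.18, -0.17, -0.41], [-0.66, -0.06, -0.17, -0.16, -0.38], [-1.48, -0.13, -0.38, -0.36, -0.87], [0.34, 0.03, 0.08, 0.08, 0.2], [2.16, 0.19, 0.55, 0.52, 1.27]] + [[0.09, -0.31, 0.4, 0.48, -0.47],[0.05, -0.16, 0.21, 0.25, -0.25],[-0.16, 0.56, -0.73, -0.86, 0.85],[0.15, -0.55, 0.72, 0.85, -0.84],[-0.09, 0.32, -0.41, -0.49, 0.49]] + [[-0.10,-0.11,-0.57,0.6,0.18], [-0.02,-0.02,-0.11,0.12,0.04], [0.08,0.09,0.46,-0.49,-0.14], [0.14,0.15,0.8,-0.85,-0.25], [-0.0,-0.01,-0.03,0.03,0.01]] + [[0.12, 0.01, -0.12, -0.05, -0.13], [-0.06, -0.0, 0.06, 0.03, 0.07], [0.06, 0.00, -0.06, -0.03, -0.07], [0.04, 0.00, -0.04, -0.02, -0.05], [0.06, 0.0, -0.05, -0.02, -0.06]] + [[-0.00, 0.00, 0.00, 0.0, -0.00], [-0.0, 0.01, 0.0, 0.0, -0.0], [-0.00, 0.0, 0.00, 0.0, -0.00], [-0.00, 0.00, 0.00, 0.00, -0.00], [-0.00, 0.00, 0.00, 0.00, -0.0]]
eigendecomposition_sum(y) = [[0.31+0.72j, (-0.2+0.08j), 0.21-0.07j, 0.37+0.32j, (-0.31+0.57j)],[-0.18+0.34j, -0.09-0.05j, (0.09+0.06j), (-0.01+0.24j), (-0.32+0.06j)],[-0.64-0.71j, (0.2-0.17j), -0.22+0.17j, (-0.56-0.22j), 0.13-0.78j],[(-0.42+0.75j), (-0.2-0.12j), (0.2+0.14j), -0.03+0.54j, (-0.71+0.11j)],[0.71-0.78j, (0.21+0.2j), (-0.2-0.22j), 0.18-0.64j, (0.88+0.06j)]] + [[(0.31-0.72j), -0.20-0.08j, (0.21+0.07j), 0.37-0.32j, (-0.31-0.57j)], [(-0.18-0.34j), (-0.09+0.05j), (0.09-0.06j), -0.01-0.24j, -0.32-0.06j], [(-0.64+0.71j), (0.2+0.17j), -0.22-0.17j, (-0.56+0.22j), 0.13+0.78j], [-0.42-0.75j, (-0.2+0.12j), (0.2-0.14j), -0.03-0.54j, -0.71-0.11j], [0.71+0.78j, (0.21-0.2j), -0.20+0.22j, (0.18+0.64j), (0.88-0.06j)]] + [[-0.60-0.50j,(-0.03+0.05j),-0.44-0.44j,(0.06-0.35j),(-0.11-0.37j)], [-0.16-0.42j,-0.03+0.02j,-0.10-0.34j,(0.13-0.16j),0.05-0.22j], [-0.11+0.72j,0.06+0.00j,(-0.14+0.56j),-0.31+0.12j,-0.24+0.27j], [(0.76+0.29j),0.02-0.06j,0.58+0.28j,0.06+0.36j,(0.23+0.33j)], [(0.35+0.62j),(0.05-0.03j),0.23+0.51j,-0.16+0.28j,-0.03+0.35j]] + [[-0.60+0.50j, -0.03-0.05j, (-0.44+0.44j), (0.06+0.35j), (-0.11+0.37j)], [(-0.16+0.42j), (-0.03-0.02j), -0.10+0.34j, (0.13+0.16j), 0.05+0.22j], [(-0.11-0.72j), (0.06-0j), (-0.14-0.56j), -0.31-0.12j, (-0.24-0.27j)], [(0.76-0.29j), 0.02+0.06j, (0.58-0.28j), 0.06-0.36j, (0.23-0.33j)], [(0.35-0.62j), (0.05+0.03j), 0.23-0.51j, -0.16-0.28j, (-0.03-0.35j)]] + [[(-0+0j), (-0-0j), -0.00+0.00j, -0.00+0.00j, (-0+0j)], [-0j, 0.01+0.00j, 0.00-0.00j, 0.00-0.00j, 0.00-0.00j], [-0j, 0.00+0.00j, -0j, -0j, 0.00-0.00j], [-0j, 0.00+0.00j, -0j, 0.00-0.00j, 0.00-0.00j], [-0.00+0.00j, (-0-0j), -0.00+0.00j, (-0+0j), (-0+0j)]]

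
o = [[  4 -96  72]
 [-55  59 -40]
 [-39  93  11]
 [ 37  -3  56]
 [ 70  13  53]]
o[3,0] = 37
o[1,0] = -55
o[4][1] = 13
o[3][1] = -3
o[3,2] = 56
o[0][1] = -96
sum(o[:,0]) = 17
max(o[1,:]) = 59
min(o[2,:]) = -39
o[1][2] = -40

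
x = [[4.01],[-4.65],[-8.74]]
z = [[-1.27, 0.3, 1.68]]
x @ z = [[-5.09, 1.2, 6.74], [5.91, -1.4, -7.81], [11.1, -2.62, -14.68]]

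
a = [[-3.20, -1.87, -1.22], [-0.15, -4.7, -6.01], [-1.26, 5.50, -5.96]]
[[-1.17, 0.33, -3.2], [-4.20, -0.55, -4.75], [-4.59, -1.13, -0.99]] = a @ [[0.11,-0.12,0.58], [-0.03,-0.07,0.43], [0.72,0.15,0.44]]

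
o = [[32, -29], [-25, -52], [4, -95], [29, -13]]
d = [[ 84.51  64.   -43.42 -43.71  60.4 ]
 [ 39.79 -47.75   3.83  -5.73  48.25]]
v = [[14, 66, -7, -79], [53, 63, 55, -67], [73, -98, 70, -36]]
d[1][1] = -47.75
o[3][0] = 29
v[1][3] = -67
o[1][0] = -25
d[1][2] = 3.83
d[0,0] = 84.51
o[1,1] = -52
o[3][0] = 29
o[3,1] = -13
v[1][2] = 55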